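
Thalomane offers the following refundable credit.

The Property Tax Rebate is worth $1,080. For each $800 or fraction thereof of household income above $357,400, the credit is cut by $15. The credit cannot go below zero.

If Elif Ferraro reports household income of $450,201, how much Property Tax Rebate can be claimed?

Property Tax Rebate: income exceeds $357,400 by $92,801 → 117 increments × $15 = $1,755 ≥ base, so the credit is $0.

$0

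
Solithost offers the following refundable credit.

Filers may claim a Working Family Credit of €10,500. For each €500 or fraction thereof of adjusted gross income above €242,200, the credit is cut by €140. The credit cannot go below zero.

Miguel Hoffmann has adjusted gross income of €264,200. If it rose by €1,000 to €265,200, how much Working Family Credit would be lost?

At €264,200 — income exceeds €242,200 by €22,000, which is 44 full-or-partial €500 increments; reduction = 44 × €140 = €6,160, leaving €4,340.
At €265,200 — income exceeds €242,200 by €23,000, which is 46 full-or-partial €500 increments; reduction = 46 × €140 = €6,440, leaving €4,060.
Lost: €4,340 − €4,060 = €280.

€280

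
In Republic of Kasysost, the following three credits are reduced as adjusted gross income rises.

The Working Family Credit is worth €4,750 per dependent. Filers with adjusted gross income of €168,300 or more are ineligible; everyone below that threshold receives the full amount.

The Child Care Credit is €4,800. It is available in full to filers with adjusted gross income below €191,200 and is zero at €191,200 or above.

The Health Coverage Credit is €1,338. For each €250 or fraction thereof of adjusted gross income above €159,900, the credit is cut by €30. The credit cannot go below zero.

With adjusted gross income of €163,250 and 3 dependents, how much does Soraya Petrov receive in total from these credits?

€19,968

Working Family Credit: base = 3 × €4,750 = €14,250. €163,250 is below the €168,300 cutoff, so the full €14,250 applies.
Child Care Credit: €163,250 is below the €191,200 cutoff, so the full €4,800 applies.
Health Coverage Credit: income exceeds €159,900 by €3,350, which is 14 full-or-partial €250 increments; reduction = 14 × €30 = €420, leaving €918.
Total: €14,250 + €4,800 + €918 = €19,968.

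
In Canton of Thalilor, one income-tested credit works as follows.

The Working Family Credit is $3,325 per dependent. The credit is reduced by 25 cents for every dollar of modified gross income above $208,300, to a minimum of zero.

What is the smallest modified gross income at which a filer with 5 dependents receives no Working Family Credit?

$274,800

Full credit = 5 × $3,325 = $16,625.
The credit falls by 25% of each dollar above $208,300, so it reaches zero when the excess is $16,625 / 25% = $66,500: income = $208,300 + $66,500 = $274,800.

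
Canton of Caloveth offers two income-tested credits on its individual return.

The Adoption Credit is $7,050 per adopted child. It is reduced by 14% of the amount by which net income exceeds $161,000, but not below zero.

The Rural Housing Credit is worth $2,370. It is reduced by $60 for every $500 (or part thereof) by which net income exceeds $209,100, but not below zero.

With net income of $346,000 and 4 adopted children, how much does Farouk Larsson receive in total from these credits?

$2,300

Adoption Credit: base = 4 × $7,050 = $28,200. 14% of the $185,000 excess over $161,000 is $25,900; credit = $28,200 − $25,900 = $2,300.
Rural Housing Credit: income exceeds $209,100 by $136,900 → 274 increments × $60 = $16,440 ≥ base, so the credit is $0.
Total: $2,300 + $0 = $2,300.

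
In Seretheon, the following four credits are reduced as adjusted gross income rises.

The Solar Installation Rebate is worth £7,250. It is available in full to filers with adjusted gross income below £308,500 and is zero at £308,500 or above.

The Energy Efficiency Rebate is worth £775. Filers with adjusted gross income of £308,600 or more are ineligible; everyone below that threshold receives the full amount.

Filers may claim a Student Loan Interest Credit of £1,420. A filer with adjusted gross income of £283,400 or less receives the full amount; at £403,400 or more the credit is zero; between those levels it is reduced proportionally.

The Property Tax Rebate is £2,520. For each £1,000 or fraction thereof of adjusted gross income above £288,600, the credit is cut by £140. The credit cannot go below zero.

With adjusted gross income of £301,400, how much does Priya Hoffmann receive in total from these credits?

Solar Installation Rebate: £301,400 is below the £308,500 cutoff, so the full £7,250 applies.
Energy Efficiency Rebate: £301,400 is below the £308,600 cutoff, so the full £775 applies.
Student Loan Interest Credit: £301,400 is £18,000 into a £120,000 phase-out range, leaving 102,000/120,000 of the credit: £1,420 × 102,000/120,000 = £1,207.
Property Tax Rebate: income exceeds £288,600 by £12,800, which is 13 full-or-partial £1,000 increments; reduction = 13 × £140 = £1,820, leaving £700.
Total: £7,250 + £775 + £1,207 + £700 = £9,932.

£9,932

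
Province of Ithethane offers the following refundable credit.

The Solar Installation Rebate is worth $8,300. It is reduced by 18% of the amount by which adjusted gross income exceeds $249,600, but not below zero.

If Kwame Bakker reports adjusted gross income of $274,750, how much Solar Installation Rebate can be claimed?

$3,773

Solar Installation Rebate: 18% of the $25,150 excess over $249,600 is $4,527; credit = $8,300 − $4,527 = $3,773.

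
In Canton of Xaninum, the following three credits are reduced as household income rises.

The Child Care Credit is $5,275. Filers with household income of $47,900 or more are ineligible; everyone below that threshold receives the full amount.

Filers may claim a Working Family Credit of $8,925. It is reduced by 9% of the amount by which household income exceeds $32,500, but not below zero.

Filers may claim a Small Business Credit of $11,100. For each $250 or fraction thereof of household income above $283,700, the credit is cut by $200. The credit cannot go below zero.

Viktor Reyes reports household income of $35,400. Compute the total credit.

$25,039

Child Care Credit: $35,400 is below the $47,900 cutoff, so the full $5,275 applies.
Working Family Credit: 9% of the $2,900 excess over $32,500 is $261; credit = $8,925 − $261 = $8,664.
Small Business Credit: $35,400 is at or below the $283,700 threshold, so the full $11,100 applies.
Total: $5,275 + $8,664 + $11,100 = $25,039.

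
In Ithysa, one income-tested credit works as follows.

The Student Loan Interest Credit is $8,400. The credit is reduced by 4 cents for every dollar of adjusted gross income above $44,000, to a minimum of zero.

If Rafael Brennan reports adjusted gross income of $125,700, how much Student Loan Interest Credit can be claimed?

$5,132

Student Loan Interest Credit: 4% of the $81,700 excess over $44,000 is $3,268; credit = $8,400 − $3,268 = $5,132.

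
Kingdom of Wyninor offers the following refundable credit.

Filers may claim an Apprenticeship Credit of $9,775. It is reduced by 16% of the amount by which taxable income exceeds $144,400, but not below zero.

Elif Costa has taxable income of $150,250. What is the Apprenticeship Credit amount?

$8,839

Apprenticeship Credit: 16% of the $5,850 excess over $144,400 is $936; credit = $9,775 − $936 = $8,839.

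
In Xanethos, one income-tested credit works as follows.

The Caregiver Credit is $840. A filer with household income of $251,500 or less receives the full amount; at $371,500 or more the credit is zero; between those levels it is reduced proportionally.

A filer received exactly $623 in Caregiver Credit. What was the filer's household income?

$282,500

$623 is 623/840 of the full $840, so 217/840 of the $120,000 range has been used: income = $251,500 + $120,000 × 217/840 = $282,500.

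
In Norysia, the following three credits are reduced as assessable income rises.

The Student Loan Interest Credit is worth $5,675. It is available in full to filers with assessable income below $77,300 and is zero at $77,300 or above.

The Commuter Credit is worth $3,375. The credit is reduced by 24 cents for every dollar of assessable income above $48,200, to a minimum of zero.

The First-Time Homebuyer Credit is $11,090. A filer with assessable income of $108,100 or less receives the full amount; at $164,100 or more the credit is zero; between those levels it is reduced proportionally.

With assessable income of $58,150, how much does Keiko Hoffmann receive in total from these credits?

$17,752

Student Loan Interest Credit: $58,150 is below the $77,300 cutoff, so the full $5,675 applies.
Commuter Credit: 24% of the $9,950 excess over $48,200 is $2,388; credit = $3,375 − $2,388 = $987.
First-Time Homebuyer Credit: $58,150 is at or below the $108,100 threshold, so the full $11,090 applies.
Total: $5,675 + $987 + $11,090 = $17,752.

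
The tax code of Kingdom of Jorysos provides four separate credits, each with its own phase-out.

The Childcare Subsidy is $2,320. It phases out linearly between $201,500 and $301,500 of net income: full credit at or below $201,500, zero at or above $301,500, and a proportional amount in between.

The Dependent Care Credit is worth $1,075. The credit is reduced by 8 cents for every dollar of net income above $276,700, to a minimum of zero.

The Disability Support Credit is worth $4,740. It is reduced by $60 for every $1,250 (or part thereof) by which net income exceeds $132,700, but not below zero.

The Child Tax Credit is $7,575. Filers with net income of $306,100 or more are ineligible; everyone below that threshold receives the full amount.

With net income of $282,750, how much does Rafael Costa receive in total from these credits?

Childcare Subsidy: $282,750 is $81,250 into a $100,000 phase-out range, leaving 18,750/100,000 of the credit: $2,320 × 18,750/100,000 = $435.
Dependent Care Credit: 8% of the $6,050 excess over $276,700 is $484; credit = $1,075 − $484 = $591.
Disability Support Credit: income exceeds $132,700 by $150,050 → 121 increments × $60 = $7,260 ≥ base, so the credit is $0.
Child Tax Credit: $282,750 is below the $306,100 cutoff, so the full $7,575 applies.
Total: $435 + $591 + $0 + $7,575 = $8,601.

$8,601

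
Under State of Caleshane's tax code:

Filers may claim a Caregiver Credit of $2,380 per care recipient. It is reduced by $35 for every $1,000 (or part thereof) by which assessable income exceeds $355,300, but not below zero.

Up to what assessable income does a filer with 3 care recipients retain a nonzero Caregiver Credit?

Full credit = 3 × $2,380 = $7,140.
After 203 increments the reduction is 203 × $35 = $7,105, leaving $35; one more increment wipes it out. Increment 203 ends at excess 203 × $1,000 = $203,000, so the highest qualifying income is $355,300 + $203,000 = $558,300.

$558,300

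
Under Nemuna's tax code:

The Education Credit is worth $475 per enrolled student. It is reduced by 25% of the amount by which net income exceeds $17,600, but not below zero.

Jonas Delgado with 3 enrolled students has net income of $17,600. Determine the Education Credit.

$1,425

Education Credit: base = 3 × $475 = $1,425. $17,600 is at or below the $17,600 threshold, so the full $1,425 applies.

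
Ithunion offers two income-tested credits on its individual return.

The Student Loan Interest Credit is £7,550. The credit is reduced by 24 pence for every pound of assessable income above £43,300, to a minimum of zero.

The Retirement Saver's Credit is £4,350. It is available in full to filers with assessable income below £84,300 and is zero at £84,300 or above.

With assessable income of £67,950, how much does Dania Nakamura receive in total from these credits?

£5,984

Student Loan Interest Credit: 24% of the £24,650 excess over £43,300 is £5,916; credit = £7,550 − £5,916 = £1,634.
Retirement Saver's Credit: £67,950 is below the £84,300 cutoff, so the full £4,350 applies.
Total: £1,634 + £4,350 = £5,984.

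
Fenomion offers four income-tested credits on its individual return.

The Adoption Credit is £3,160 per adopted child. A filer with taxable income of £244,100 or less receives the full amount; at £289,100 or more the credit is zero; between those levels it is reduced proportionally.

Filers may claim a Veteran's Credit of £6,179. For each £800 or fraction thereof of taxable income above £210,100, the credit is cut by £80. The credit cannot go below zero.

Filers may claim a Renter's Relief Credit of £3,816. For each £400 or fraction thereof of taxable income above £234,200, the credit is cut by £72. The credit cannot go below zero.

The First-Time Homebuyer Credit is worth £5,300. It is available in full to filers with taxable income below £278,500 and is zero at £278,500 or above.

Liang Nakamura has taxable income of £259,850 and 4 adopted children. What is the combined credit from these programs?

£14,655

Adoption Credit: base = 4 × £3,160 = £12,640. £259,850 is £15,750 into a £45,000 phase-out range, leaving 29,250/45,000 of the credit: £12,640 × 29,250/45,000 = £8,216.
Veteran's Credit: income exceeds £210,100 by £49,750, which is 63 full-or-partial £800 increments; reduction = 63 × £80 = £5,040, leaving £1,139.
Renter's Relief Credit: income exceeds £234,200 by £25,650 → 65 increments × £72 = £4,680 ≥ base, so the credit is £0.
First-Time Homebuyer Credit: £259,850 is below the £278,500 cutoff, so the full £5,300 applies.
Total: £8,216 + £1,139 + £0 + £5,300 = £14,655.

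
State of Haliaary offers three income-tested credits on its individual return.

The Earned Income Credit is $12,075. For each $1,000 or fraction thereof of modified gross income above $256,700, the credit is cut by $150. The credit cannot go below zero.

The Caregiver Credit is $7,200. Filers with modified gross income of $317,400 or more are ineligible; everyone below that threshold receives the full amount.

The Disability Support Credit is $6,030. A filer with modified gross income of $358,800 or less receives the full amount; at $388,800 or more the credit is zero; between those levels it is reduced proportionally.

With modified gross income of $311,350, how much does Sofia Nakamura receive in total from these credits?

$17,055

Earned Income Credit: income exceeds $256,700 by $54,650, which is 55 full-or-partial $1,000 increments; reduction = 55 × $150 = $8,250, leaving $3,825.
Caregiver Credit: $311,350 is below the $317,400 cutoff, so the full $7,200 applies.
Disability Support Credit: $311,350 is at or below the $358,800 threshold, so the full $6,030 applies.
Total: $3,825 + $7,200 + $6,030 = $17,055.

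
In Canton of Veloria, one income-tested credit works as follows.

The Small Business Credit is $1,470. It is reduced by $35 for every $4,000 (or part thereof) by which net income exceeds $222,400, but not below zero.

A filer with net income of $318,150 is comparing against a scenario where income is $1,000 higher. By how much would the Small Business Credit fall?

$35

At $318,150 — income exceeds $222,400 by $95,750, which is 24 full-or-partial $4,000 increments; reduction = 24 × $35 = $840, leaving $630.
At $319,150 — income exceeds $222,400 by $96,750, which is 25 full-or-partial $4,000 increments; reduction = 25 × $35 = $875, leaving $595.
Lost: $630 − $595 = $35.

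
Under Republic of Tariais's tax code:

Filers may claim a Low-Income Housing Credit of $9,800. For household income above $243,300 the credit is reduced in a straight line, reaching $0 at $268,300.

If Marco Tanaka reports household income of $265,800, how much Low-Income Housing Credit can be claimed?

Low-Income Housing Credit: $265,800 is $22,500 into a $25,000 phase-out range, leaving 2,500/25,000 of the credit: $9,800 × 2,500/25,000 = $980.

$980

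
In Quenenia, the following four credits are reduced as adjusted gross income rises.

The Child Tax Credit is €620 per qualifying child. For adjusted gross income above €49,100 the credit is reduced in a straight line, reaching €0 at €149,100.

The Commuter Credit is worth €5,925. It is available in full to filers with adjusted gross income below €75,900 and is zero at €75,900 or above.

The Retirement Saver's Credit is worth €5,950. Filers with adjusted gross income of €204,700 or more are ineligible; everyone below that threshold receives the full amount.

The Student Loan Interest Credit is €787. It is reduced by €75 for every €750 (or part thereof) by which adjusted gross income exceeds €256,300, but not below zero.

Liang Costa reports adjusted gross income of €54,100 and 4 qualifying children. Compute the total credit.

€15,018

Child Tax Credit: base = 4 × €620 = €2,480. €54,100 is €5,000 into a €100,000 phase-out range, leaving 95,000/100,000 of the credit: €2,480 × 95,000/100,000 = €2,356.
Commuter Credit: €54,100 is below the €75,900 cutoff, so the full €5,925 applies.
Retirement Saver's Credit: €54,100 is below the €204,700 cutoff, so the full €5,950 applies.
Student Loan Interest Credit: €54,100 is at or below the €256,300 threshold, so the full €787 applies.
Total: €2,356 + €5,925 + €5,950 + €787 = €15,018.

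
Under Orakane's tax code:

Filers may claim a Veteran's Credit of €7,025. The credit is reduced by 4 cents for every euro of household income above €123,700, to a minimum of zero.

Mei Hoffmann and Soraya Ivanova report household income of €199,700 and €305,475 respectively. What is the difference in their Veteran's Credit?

Mei (€199,700): Veteran's Credit: 4% of the €76,000 excess over €123,700 is €3,040; credit = €7,025 − €3,040 = €3,985.
Soraya (€305,475): Veteran's Credit: 4% of the €181,775 excess over €123,700 is €7,271 ≥ base, so the credit is €0.
Difference: |€3,985 − €0| = €3,985.

€3,985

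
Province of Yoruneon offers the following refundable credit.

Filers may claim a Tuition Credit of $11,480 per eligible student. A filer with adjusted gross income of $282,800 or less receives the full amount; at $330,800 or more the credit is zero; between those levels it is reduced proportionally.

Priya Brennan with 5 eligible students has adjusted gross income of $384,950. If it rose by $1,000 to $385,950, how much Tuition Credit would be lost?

At $384,950 — base = 5 × $11,480 = $57,400. $384,950 is at or above $330,800, so the credit is $0.
At $385,950 — base = 5 × $11,480 = $57,400. $385,950 is at or above $330,800, so the credit is $0.
Lost: $0 − $0 = $0.

$0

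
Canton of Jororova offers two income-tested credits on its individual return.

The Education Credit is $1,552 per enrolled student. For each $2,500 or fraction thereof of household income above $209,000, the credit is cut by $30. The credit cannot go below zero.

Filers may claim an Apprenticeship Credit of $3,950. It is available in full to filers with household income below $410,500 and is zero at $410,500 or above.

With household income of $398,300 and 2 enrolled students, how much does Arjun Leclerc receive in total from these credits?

$4,774

Education Credit: base = 2 × $1,552 = $3,104. income exceeds $209,000 by $189,300, which is 76 full-or-partial $2,500 increments; reduction = 76 × $30 = $2,280, leaving $824.
Apprenticeship Credit: $398,300 is below the $410,500 cutoff, so the full $3,950 applies.
Total: $824 + $3,950 = $4,774.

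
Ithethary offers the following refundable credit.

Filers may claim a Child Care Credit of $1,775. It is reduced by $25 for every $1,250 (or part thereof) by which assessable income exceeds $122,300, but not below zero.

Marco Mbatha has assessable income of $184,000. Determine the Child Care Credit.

$525

Child Care Credit: income exceeds $122,300 by $61,700, which is 50 full-or-partial $1,250 increments; reduction = 50 × $25 = $1,250, leaving $525.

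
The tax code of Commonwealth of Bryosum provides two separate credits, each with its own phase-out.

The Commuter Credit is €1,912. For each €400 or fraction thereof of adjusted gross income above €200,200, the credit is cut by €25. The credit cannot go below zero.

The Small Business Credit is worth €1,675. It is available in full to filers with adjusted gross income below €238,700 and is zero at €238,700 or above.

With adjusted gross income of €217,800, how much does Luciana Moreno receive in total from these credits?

Commuter Credit: income exceeds €200,200 by €17,600, which is 44 full-or-partial €400 increments; reduction = 44 × €25 = €1,100, leaving €812.
Small Business Credit: €217,800 is below the €238,700 cutoff, so the full €1,675 applies.
Total: €812 + €1,675 = €2,487.

€2,487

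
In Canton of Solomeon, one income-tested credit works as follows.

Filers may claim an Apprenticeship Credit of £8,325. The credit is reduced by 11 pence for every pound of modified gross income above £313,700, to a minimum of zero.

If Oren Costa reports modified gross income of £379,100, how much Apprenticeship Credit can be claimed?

£1,131

Apprenticeship Credit: 11% of the £65,400 excess over £313,700 is £7,194; credit = £8,325 − £7,194 = £1,131.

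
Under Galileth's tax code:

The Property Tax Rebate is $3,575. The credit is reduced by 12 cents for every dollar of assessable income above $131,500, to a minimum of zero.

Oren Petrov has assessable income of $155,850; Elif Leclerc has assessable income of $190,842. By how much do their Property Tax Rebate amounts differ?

$653

Oren ($155,850): Property Tax Rebate: 12% of the $24,350 excess over $131,500 is $2,922; credit = $3,575 − $2,922 = $653.
Elif ($190,842): Property Tax Rebate: 12% of the $59,342 excess over $131,500 is $7,121.04 ≥ base, so the credit is $0.
Difference: |$653 − $0| = $653.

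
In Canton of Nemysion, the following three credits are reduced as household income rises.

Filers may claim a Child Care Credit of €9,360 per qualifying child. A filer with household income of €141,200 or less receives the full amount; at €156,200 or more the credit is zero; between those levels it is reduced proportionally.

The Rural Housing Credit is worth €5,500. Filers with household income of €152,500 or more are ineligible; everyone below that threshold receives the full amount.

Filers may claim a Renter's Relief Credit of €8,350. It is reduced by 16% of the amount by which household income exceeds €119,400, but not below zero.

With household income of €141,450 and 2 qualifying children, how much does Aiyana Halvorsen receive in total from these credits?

€28,730

Child Care Credit: base = 2 × €9,360 = €18,720. €141,450 is €250 into a €15,000 phase-out range, leaving 14,750/15,000 of the credit: €18,720 × 14,750/15,000 = €18,408.
Rural Housing Credit: €141,450 is below the €152,500 cutoff, so the full €5,500 applies.
Renter's Relief Credit: 16% of the €22,050 excess over €119,400 is €3,528; credit = €8,350 − €3,528 = €4,822.
Total: €18,408 + €5,500 + €4,822 = €28,730.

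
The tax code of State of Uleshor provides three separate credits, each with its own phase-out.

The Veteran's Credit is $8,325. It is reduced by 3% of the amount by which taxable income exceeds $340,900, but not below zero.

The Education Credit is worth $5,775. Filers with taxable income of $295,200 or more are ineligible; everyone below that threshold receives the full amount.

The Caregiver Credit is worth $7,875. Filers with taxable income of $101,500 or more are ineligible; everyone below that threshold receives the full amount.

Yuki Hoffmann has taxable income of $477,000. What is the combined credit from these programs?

Veteran's Credit: 3% of the $136,100 excess over $340,900 is $4,083; credit = $8,325 − $4,083 = $4,242.
Education Credit: $477,000 meets or exceeds the $295,200 cutoff, so the credit is $0.
Caregiver Credit: $477,000 meets or exceeds the $101,500 cutoff, so the credit is $0.
Total: $4,242 + $0 + $0 = $4,242.

$4,242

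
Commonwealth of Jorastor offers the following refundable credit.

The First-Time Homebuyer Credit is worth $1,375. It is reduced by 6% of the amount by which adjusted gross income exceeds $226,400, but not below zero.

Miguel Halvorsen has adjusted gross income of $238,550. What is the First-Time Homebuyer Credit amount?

First-Time Homebuyer Credit: 6% of the $12,150 excess over $226,400 is $729; credit = $1,375 − $729 = $646.

$646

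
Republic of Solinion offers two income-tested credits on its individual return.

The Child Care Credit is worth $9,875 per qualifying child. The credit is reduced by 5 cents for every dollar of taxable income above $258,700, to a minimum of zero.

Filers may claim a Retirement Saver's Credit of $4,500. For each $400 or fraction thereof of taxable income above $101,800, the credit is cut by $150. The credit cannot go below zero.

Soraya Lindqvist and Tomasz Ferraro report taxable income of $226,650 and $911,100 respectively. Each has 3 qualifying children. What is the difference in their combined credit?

$29,625

Soraya ($226,650): Child Care Credit: base = 3 × $9,875 = $29,625. $226,650 is at or below the $258,700 threshold, so the full $29,625 applies. Retirement Saver's Credit: income exceeds $101,800 by $124,850 → 313 increments × $150 = $46,950 ≥ base, so the credit is $0. total $29,625 + $0 = $29,625
Tomasz ($911,100): Child Care Credit: base = 3 × $9,875 = $29,625. 5% of the $652,400 excess over $258,700 is $32,620 ≥ base, so the credit is $0. Retirement Saver's Credit: income exceeds $101,800 by $809,300 → 2024 increments × $150 = $303,600 ≥ base, so the credit is $0. total $0 + $0 = $0
Difference: |$29,625 − $0| = $29,625.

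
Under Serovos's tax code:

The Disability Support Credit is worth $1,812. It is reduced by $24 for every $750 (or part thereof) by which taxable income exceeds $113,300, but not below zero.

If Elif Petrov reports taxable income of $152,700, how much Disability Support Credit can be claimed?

Disability Support Credit: income exceeds $113,300 by $39,400, which is 53 full-or-partial $750 increments; reduction = 53 × $24 = $1,272, leaving $540.

$540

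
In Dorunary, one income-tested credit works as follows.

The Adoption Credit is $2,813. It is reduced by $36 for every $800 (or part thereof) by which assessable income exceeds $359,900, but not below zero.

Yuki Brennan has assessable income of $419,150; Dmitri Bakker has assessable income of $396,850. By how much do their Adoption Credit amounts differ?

Yuki ($419,150): Adoption Credit: income exceeds $359,900 by $59,250, which is 75 full-or-partial $800 increments; reduction = 75 × $36 = $2,700, leaving $113.
Dmitri ($396,850): Adoption Credit: income exceeds $359,900 by $36,950, which is 47 full-or-partial $800 increments; reduction = 47 × $36 = $1,692, leaving $1,121.
Difference: |$113 − $1,121| = $1,008.

$1,008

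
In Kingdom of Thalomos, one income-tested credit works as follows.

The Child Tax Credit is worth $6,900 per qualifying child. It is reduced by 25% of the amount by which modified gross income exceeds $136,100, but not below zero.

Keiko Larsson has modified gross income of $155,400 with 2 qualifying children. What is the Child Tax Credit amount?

Child Tax Credit: base = 2 × $6,900 = $13,800. 25% of the $19,300 excess over $136,100 is $4,825; credit = $13,800 − $4,825 = $8,975.

$8,975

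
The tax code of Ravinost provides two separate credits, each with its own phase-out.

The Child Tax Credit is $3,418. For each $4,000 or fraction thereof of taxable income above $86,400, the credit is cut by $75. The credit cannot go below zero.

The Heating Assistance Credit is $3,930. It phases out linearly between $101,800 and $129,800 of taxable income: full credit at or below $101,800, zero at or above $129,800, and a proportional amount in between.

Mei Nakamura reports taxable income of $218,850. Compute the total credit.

$868

Child Tax Credit: income exceeds $86,400 by $132,450, which is 34 full-or-partial $4,000 increments; reduction = 34 × $75 = $2,550, leaving $868.
Heating Assistance Credit: $218,850 is at or above $129,800, so the credit is $0.
Total: $868 + $0 = $868.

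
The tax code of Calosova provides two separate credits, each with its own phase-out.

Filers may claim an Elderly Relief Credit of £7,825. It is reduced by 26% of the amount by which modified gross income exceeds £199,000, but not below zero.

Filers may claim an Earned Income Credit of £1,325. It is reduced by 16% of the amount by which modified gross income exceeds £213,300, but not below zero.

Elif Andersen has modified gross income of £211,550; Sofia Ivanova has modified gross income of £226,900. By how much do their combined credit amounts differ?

Elif (£211,550): Elderly Relief Credit: 26% of the £12,550 excess over £199,000 is £3,263; credit = £7,825 − £3,263 = £4,562. Earned Income Credit: £211,550 is at or below the £213,300 threshold, so the full £1,325 applies. total £4,562 + £1,325 = £5,887
Sofia (£226,900): Elderly Relief Credit: 26% of the £27,900 excess over £199,000 is £7,254; credit = £7,825 − £7,254 = £571. Earned Income Credit: 16% of the £13,600 excess over £213,300 is £2,176 ≥ base, so the credit is £0. total £571 + £0 = £571
Difference: |£5,887 − £571| = £5,316.

£5,316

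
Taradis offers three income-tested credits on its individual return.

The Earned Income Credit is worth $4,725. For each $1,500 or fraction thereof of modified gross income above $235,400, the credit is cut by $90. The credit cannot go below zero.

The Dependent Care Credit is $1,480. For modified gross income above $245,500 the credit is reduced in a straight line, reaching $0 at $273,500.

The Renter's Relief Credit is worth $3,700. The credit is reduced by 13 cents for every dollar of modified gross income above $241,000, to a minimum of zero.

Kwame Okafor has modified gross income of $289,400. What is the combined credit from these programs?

$1,485

Earned Income Credit: income exceeds $235,400 by $54,000, which is 36 full-or-partial $1,500 increments; reduction = 36 × $90 = $3,240, leaving $1,485.
Dependent Care Credit: $289,400 is at or above $273,500, so the credit is $0.
Renter's Relief Credit: 13% of the $48,400 excess over $241,000 is $6,292 ≥ base, so the credit is $0.
Total: $1,485 + $0 + $0 = $1,485.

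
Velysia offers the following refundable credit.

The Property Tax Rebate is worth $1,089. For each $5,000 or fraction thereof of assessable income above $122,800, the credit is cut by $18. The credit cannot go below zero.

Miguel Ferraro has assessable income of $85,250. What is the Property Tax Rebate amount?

Property Tax Rebate: $85,250 is at or below the $122,800 threshold, so the full $1,089 applies.

$1,089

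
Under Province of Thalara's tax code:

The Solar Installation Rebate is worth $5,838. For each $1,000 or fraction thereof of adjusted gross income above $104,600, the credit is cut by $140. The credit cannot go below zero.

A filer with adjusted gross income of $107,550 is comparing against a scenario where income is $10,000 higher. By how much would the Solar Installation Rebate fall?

At $107,550 — income exceeds $104,600 by $2,950, which is 3 full-or-partial $1,000 increments; reduction = 3 × $140 = $420, leaving $5,418.
At $117,550 — income exceeds $104,600 by $12,950, which is 13 full-or-partial $1,000 increments; reduction = 13 × $140 = $1,820, leaving $4,018.
Lost: $5,418 − $4,018 = $1,400.

$1,400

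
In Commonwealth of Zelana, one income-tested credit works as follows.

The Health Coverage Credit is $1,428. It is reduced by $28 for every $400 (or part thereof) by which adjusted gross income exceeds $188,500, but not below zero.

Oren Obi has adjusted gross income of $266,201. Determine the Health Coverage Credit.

$0

Health Coverage Credit: income exceeds $188,500 by $77,701 → 195 increments × $28 = $5,460 ≥ base, so the credit is $0.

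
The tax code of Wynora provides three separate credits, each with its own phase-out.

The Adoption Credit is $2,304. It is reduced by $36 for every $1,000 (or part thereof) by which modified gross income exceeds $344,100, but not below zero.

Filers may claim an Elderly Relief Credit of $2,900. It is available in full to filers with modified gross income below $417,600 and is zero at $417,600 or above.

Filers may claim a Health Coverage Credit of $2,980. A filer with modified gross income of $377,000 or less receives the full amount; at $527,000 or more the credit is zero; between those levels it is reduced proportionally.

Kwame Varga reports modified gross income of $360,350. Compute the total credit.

Adoption Credit: income exceeds $344,100 by $16,250, which is 17 full-or-partial $1,000 increments; reduction = 17 × $36 = $612, leaving $1,692.
Elderly Relief Credit: $360,350 is below the $417,600 cutoff, so the full $2,900 applies.
Health Coverage Credit: $360,350 is at or below the $377,000 threshold, so the full $2,980 applies.
Total: $1,692 + $2,900 + $2,980 = $7,572.

$7,572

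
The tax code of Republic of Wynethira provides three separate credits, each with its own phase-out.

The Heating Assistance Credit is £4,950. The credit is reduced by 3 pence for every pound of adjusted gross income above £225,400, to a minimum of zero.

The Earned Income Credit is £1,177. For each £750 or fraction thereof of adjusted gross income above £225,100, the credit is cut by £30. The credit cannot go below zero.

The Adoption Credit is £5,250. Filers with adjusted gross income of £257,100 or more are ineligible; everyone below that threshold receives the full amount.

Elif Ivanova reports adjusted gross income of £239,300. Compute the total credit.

Heating Assistance Credit: 3% of the £13,900 excess over £225,400 is £417; credit = £4,950 − £417 = £4,533.
Earned Income Credit: income exceeds £225,100 by £14,200, which is 19 full-or-partial £750 increments; reduction = 19 × £30 = £570, leaving £607.
Adoption Credit: £239,300 is below the £257,100 cutoff, so the full £5,250 applies.
Total: £4,533 + £607 + £5,250 = £10,390.

£10,390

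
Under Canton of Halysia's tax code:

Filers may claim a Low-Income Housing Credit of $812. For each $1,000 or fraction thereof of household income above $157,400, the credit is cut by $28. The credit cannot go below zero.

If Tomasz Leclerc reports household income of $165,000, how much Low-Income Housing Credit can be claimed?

$588

Low-Income Housing Credit: income exceeds $157,400 by $7,600, which is 8 full-or-partial $1,000 increments; reduction = 8 × $28 = $224, leaving $588.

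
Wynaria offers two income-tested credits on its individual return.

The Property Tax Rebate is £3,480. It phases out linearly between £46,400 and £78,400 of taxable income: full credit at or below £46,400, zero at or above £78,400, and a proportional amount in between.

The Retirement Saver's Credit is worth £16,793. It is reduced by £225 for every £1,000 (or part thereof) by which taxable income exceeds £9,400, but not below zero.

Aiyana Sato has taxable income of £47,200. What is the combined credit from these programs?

£11,636

Property Tax Rebate: £47,200 is £800 into a £32,000 phase-out range, leaving 31,200/32,000 of the credit: £3,480 × 31,200/32,000 = £3,393.
Retirement Saver's Credit: income exceeds £9,400 by £37,800, which is 38 full-or-partial £1,000 increments; reduction = 38 × £225 = £8,550, leaving £8,243.
Total: £3,393 + £8,243 = £11,636.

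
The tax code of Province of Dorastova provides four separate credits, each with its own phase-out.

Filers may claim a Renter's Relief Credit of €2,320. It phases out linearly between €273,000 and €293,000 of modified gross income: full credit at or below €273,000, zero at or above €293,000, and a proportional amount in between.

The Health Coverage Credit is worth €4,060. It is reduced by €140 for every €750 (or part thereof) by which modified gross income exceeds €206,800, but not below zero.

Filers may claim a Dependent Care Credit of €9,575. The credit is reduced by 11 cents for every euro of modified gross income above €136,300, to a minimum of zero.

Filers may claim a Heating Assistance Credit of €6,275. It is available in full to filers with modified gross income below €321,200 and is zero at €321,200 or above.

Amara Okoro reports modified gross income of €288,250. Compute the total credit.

€6,826

Renter's Relief Credit: €288,250 is €15,250 into a €20,000 phase-out range, leaving 4,750/20,000 of the credit: €2,320 × 4,750/20,000 = €551.
Health Coverage Credit: income exceeds €206,800 by €81,450 → 109 increments × €140 = €15,260 ≥ base, so the credit is €0.
Dependent Care Credit: 11% of the €151,950 excess over €136,300 is €16,714.50 ≥ base, so the credit is €0.
Heating Assistance Credit: €288,250 is below the €321,200 cutoff, so the full €6,275 applies.
Total: €551 + €0 + €0 + €6,275 = €6,826.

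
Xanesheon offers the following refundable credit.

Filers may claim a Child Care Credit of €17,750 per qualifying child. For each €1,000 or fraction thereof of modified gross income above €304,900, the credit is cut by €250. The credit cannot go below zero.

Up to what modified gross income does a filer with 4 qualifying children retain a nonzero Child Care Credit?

€587,900

Full credit = 4 × €17,750 = €71,000.
After 283 increments the reduction is 283 × €250 = €70,750, leaving €250; one more increment wipes it out. Increment 283 ends at excess 283 × €1,000 = €283,000, so the highest qualifying income is €304,900 + €283,000 = €587,900.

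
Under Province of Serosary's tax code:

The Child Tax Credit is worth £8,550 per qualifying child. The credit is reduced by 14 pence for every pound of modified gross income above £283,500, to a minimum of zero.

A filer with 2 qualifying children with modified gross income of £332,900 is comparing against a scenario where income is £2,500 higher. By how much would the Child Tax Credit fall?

£350

At £332,900 — base = 2 × £8,550 = £17,100. 14% of the £49,400 excess over £283,500 is £6,916; credit = £17,100 − £6,916 = £10,184.
At £335,400 — base = 2 × £8,550 = £17,100. 14% of the £51,900 excess over £283,500 is £7,266; credit = £17,100 − £7,266 = £9,834.
Lost: £10,184 − £9,834 = £350.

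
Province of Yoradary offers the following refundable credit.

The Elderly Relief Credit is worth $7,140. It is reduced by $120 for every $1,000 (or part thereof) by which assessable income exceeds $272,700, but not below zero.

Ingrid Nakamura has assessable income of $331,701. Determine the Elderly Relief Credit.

Elderly Relief Credit: income exceeds $272,700 by $59,001 → 60 increments × $120 = $7,200 ≥ base, so the credit is $0.

$0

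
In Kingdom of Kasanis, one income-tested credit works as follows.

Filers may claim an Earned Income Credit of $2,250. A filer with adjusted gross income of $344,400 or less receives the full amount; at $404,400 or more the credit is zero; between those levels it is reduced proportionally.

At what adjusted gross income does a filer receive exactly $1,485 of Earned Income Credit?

$364,800

$1,485 is 1,485/2,250 of the full $2,250, so 765/2,250 of the $60,000 range has been used: income = $344,400 + $60,000 × 765/2,250 = $364,800.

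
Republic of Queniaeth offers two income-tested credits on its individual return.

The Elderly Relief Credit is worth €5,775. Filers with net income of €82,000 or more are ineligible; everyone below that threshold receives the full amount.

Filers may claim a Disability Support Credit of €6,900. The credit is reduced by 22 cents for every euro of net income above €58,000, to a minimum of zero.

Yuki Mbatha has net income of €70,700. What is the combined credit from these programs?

Elderly Relief Credit: €70,700 is below the €82,000 cutoff, so the full €5,775 applies.
Disability Support Credit: 22% of the €12,700 excess over €58,000 is €2,794; credit = €6,900 − €2,794 = €4,106.
Total: €5,775 + €4,106 = €9,881.

€9,881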